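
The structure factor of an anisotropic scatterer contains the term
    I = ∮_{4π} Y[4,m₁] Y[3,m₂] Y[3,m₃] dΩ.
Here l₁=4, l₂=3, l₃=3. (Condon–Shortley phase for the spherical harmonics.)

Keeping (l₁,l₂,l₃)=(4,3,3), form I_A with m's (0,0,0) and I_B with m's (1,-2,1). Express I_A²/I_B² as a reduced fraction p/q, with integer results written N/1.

9/8

Same 4,3,3: normalisation and zero-m 3j drop out of the ratio.
A: Δ: 4! 4! 2! / 11! → 1/34650; sum: t=1:−1/72 t=2:+1/16 t=3:−1/72 = 5/144; 3j²(4 3 3; 0 0 0) = Δ·Π!·Σ² = 2/77  (sign -1)
B: Δ: 4! 4! 2! / 11! → 1/34650; sum: t=0:+1/144 t=1:−1/48 = -1/72; 3j²(4 3 3; 1 -2 1) = Δ·Π!·Σ² = 16/693  (sign -1)
I_A²/I_B² = (2/77)/(16/693) = 9/8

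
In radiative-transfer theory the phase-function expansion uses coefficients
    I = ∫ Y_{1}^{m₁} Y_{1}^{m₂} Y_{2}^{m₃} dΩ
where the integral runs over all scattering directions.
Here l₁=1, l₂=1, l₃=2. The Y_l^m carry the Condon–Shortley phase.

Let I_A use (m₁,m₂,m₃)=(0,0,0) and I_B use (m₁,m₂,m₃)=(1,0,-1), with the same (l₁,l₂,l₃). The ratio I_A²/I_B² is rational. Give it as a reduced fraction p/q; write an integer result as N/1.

4/3

Same 1,1,2: normalisation and zero-m 3j drop out of the ratio.
A: Δ: 0! 2! 2! / 5! → 1/30; sum: t=0:+1/1 = 1/1; 3j²(1 1 2; 0 0 0) = Δ·Π!·Σ² = 2/15  (sign +1)
B: Δ: 0! 2! 2! / 5! → 1/30; sum: t=0:+1/2 = 1/2; 3j²(1 1 2; 1 0 -1) = Δ·Π!·Σ² = 1/10  (sign -1)
I_A²/I_B² = (2/15)/(1/10) = 4/3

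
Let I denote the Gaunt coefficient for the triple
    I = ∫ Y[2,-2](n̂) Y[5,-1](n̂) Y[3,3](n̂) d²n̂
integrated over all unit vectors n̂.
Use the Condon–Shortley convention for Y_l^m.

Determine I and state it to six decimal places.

-0.023961

Checks pass: Σm=0; 10 even; l₃=3∈[3,7].
(2·2+1)(2·5+1)(2·3+1) = 385
Δ: 4! 0! 6! / 11! → 1/2310
sum: t=2:+1/144 = 1/144
3j²(2 5 3; 0 0 0) = Δ·Π!·Σ² = 10/231  (sign -1)
sum: t=4:+1/17280 = 1/17280
3j²(2 5 3; -2 -1 3) = Δ·Π!·Σ² = 1/2310  (sign +1)
combine: 4πI² = 385·10/231·1/2310 = 5/693
take √, sign -1: I = -0.02396147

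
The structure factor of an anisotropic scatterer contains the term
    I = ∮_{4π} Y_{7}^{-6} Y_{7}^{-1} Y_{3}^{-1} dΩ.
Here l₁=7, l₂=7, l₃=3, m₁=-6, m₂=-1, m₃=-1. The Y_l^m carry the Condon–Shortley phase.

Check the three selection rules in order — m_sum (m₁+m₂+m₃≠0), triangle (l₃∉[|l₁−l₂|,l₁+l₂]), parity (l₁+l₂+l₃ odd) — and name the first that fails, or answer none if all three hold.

m_sum

azimuthal sum: -6 − 1 − 1 = -8  ✗
0 ≤ 3 ≤ 14 (triangle on l)
L = 7 + 7 + 3 = 17 (odd)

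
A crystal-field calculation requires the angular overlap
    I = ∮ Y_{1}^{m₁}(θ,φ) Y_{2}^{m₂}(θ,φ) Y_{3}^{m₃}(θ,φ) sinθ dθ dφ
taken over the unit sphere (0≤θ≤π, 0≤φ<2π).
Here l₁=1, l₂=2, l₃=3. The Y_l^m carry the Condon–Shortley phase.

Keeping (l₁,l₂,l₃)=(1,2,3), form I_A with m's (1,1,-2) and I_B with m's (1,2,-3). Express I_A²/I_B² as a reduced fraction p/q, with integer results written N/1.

Shared (l₁,l₂,l₃)=(1,2,3): N and (l;000)² cancel in I_A²/I_B².
A: Δ = 0!·2!·4!/7! = 1/105; Racah Σ t=0..0: t=0:+1/12 = 1/12; ⇒ 3j(1 2 3; 1 1 -2)² = 2/21, sgn -1
B: Δ = 0!·2!·4!/7! = 1/105; Racah Σ t=0..0: t=0:+1/48 = 1/48; ⇒ 3j(1 2 3; 1 2 -3)² = 1/7, sgn +1
I_A²/I_B² = (2/21)/(1/7) = 2/3

2/3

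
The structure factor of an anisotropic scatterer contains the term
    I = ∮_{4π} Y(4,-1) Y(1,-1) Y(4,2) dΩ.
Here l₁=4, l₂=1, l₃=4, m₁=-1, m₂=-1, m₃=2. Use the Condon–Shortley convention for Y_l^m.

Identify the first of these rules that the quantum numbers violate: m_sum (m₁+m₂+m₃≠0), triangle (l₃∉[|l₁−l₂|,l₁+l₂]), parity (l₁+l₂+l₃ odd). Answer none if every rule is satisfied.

Σmᵢ = 0  ✓
l₃∈[|l₁−l₂|,l₁+l₂]=[3,5], have l₃=4  ✓
Σlᵢ = 9 ⇒ odd  ✗

parity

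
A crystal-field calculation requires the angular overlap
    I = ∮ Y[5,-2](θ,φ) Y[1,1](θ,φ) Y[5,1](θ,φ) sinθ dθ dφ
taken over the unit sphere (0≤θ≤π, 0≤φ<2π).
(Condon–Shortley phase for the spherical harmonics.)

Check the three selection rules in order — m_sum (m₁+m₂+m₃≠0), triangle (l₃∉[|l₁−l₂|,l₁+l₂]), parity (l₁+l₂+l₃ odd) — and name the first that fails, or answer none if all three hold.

Σmᵢ = 0  ✓
l₃∈[|l₁−l₂|,l₁+l₂]=[4,6], have l₃=5  ✓
Σlᵢ = 11 ⇒ odd  ✗

parity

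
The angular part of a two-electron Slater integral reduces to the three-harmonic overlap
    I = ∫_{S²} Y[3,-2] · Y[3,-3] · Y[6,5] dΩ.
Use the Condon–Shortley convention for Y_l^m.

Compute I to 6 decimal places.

m-sum 0 ✓  L=12 even ✓  0≤6≤6 ✓
Π(2lᵢ+1) = 7×7×13 = 637
triangle coeff Δ(3,3,6) = 1/12012
Σ_t [0,0]: t=0:+1/1296 = 1/1296
(3j)²=100/3003 [(3 3 6; 0 0 0)], sign=+1
Σ_t [0,0]: t=0:+1/86400 = 1/86400
(3j)²=1/26 [(3 3 6; -2 -3 5)], sign=-1
⇒ 4πI² = 350/429
I = (-1)√(350/429/(4π)) = -0.25480060

-0.254801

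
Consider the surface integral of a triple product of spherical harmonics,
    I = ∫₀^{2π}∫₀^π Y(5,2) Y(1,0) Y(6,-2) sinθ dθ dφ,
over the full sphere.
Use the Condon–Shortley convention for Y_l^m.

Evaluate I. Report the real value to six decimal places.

Rules hold: Σm=0, L=12 even, 4≤6≤6.
N = 11·3·13 = 429
Δ = 0!·10!·2!/13! = 1/858
Racah Σ t=0..0: t=0:+1/14400 = 1/14400
⇒ 3j(5 1 6; 0 0 0)² = 6/143, sgn +1
Racah Σ t=0..0: t=0:+1/30240 = 1/30240
⇒ 3j(5 1 6; 2 0 -2)² = 16/429, sgn +1
4πI² = N·(3j₀)²·(3jₘ)² = 96/143
I = +1·√(0.671329/4π) = 0.23113338

0.231133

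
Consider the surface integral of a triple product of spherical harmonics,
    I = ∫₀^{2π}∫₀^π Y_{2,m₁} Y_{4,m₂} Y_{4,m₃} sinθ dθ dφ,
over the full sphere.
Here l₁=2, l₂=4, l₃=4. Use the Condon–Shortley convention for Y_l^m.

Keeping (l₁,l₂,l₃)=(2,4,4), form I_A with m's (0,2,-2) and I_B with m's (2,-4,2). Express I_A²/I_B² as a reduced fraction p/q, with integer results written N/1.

l's match ⇒ only the (l;m) 3-j factors differ between A and B.
A: triangle coeff Δ(2,4,4) = 1/13860; Σ_t [0,2]: t=0:+1/2880 t=1:−1/120 t=2:+1/192 = -1/360; (3j)²=16/3465 [(2 4 4; 0 2 -2)], sign=-1
B: triangle coeff Δ(2,4,4) = 1/13860; Σ_t [0,0]: t=0:+1/2880 = 1/2880; (3j)²=2/165 [(2 4 4; 2 -4 2)], sign=+1
I_A²/I_B² = (16/3465)/(2/165) = 8/21

8/21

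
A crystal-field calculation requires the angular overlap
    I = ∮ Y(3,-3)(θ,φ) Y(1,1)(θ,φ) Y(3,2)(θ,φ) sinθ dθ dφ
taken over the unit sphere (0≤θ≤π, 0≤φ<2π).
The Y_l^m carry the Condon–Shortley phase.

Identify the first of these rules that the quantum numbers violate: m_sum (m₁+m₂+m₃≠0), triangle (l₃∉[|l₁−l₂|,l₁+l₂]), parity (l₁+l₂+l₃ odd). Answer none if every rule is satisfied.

parity

Σmᵢ = 0  ✓
l₃∈[|l₁−l₂|,l₁+l₂]=[2,4], have l₃=3  ✓
Σlᵢ = 7 ⇒ odd  ✗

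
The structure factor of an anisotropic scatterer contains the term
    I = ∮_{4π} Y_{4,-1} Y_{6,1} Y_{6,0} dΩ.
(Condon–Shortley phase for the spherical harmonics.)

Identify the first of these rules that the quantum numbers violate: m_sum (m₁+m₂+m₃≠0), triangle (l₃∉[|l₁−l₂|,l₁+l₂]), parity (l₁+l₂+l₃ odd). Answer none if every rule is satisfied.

azimuthal sum: -1 + 1 + 0 = 0  ✓
2 ≤ 6 ≤ 10 (triangle on l)  ✓
L = 4 + 6 + 6 = 16 (even)  ✓

none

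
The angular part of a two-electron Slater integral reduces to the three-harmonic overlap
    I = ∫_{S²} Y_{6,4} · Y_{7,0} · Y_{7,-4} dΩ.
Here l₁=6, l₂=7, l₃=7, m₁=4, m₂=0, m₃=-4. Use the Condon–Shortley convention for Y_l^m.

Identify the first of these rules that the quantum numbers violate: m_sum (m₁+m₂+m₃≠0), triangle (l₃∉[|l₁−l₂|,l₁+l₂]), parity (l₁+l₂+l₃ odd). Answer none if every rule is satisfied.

none

azimuthal sum: 4 + 0 − 4 = 0  ✓
1 ≤ 7 ≤ 13 (triangle on l)  ✓
L = 6 + 7 + 7 = 20 (even)  ✓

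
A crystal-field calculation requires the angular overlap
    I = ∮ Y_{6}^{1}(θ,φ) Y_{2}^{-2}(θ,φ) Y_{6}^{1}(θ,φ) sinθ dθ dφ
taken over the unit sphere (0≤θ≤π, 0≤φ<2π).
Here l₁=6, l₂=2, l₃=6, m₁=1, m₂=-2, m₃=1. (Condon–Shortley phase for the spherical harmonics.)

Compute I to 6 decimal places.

Rules hold: Σm=0, L=14 even, 4≤6≤8.
N = 13·5·13 = 845
Δ = 2!·10!·2!/15! = 1/90090
Racah Σ t=0..2: t=0:+1/69120 t=1:−1/14400 t=2:+1/69120 = -7/172800
⇒ 3j(6 2 6; 0 0 0)² = 14/715, sgn -1
Racah Σ t=0..0: t=0:+1/57600 = 1/57600
⇒ 3j(6 2 6; 1 -2 1)² = 21/715, sgn -1
4πI² = N·(3j₀)²·(3jₘ)² = 294/605
I = +1·√(0.48595/4π) = 0.19664868

0.196649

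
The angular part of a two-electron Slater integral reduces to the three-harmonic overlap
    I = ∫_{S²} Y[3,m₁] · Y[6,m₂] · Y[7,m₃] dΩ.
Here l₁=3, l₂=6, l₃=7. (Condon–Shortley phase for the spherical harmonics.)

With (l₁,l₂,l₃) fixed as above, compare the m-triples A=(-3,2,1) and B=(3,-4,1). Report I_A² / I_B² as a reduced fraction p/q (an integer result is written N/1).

392/135

Shared (l₁,l₂,l₃)=(3,6,7): N and (l;000)² cancel in I_A²/I_B².
A: Δ = 2!·4!·10!/17! = 1/2042040; Racah Σ t=2..2: t=2:+1/829440 = 1/829440; ⇒ 3j(3 6 7; -3 2 1)² = 35/2431, sgn +1
B: Δ = 2!·4!·10!/17! = 1/2042040; Racah Σ t=0..0: t=0:+1/3870720 = 1/3870720; ⇒ 3j(3 6 7; 3 -4 1)² = 675/136136, sgn +1
I_A²/I_B² = (35/2431)/(675/136136) = 392/135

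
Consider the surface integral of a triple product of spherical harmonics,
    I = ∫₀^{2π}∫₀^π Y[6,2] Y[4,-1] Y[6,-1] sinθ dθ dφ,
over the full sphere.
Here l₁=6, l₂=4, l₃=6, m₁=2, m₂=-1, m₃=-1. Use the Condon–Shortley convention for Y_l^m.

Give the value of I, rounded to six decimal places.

0.113069

m-sum 0 ✓  L=16 even ✓  2≤6≤10 ✓
Π(2lᵢ+1) = 13×9×13 = 1521
triangle coeff Δ(6,4,6) = 1/15315300
Σ_t [0,4]: t=0:+1/829440 t=1:−1/25920 t=2:+1/9216 t=3:−1/25920 t=4:+1/829440 = 7/207360
(3j)²=28/2431 [(6 4 6; 0 0 0)], sign=+1
Σ_t [0,3]: t=0:+1/82944 t=1:−1/17280 t=2:+1/34560 t=3:−1/725760 = -53/2903040
(3j)²=2809/306306 [(6 4 6; 2 -1 -1)], sign=+1
⇒ 4πI² = 5618/34969
I = (+1)√(5618/34969/(4π)) = 0.11306920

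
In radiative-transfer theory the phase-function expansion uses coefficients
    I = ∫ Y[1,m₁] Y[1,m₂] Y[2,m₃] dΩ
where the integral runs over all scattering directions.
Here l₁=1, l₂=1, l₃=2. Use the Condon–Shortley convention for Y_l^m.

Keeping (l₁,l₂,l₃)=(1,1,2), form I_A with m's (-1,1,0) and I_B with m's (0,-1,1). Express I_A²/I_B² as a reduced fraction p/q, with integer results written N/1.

1/3

l's match ⇒ only the (l;m) 3-j factors differ between A and B.
A: triangle coeff Δ(1,1,2) = 1/30; Σ_t [0,0]: t=0:+1/4 = 1/4; (3j)²=1/30 [(1 1 2; -1 1 0)], sign=+1
B: triangle coeff Δ(1,1,2) = 1/30; Σ_t [0,0]: t=0:+1/2 = 1/2; (3j)²=1/10 [(1 1 2; 0 -1 1)], sign=-1
I_A²/I_B² = (1/30)/(1/10) = 1/3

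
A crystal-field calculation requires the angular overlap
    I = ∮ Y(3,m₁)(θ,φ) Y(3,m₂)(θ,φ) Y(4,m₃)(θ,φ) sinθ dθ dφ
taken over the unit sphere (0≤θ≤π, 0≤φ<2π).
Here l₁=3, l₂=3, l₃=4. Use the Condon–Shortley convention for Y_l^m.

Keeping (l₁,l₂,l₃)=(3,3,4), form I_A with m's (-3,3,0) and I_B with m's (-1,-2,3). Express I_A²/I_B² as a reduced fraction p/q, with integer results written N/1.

9/14

l's match ⇒ only the (l;m) 3-j factors differ between A and B.
A: triangle coeff Δ(3,3,4) = 1/34650; Σ_t [2,2]: t=2:+1/1152 = 1/1152; (3j)²=1/154 [(3 3 4; -3 3 0)], sign=+1
B: triangle coeff Δ(3,3,4) = 1/34650; Σ_t [0,1]: t=0:+1/288 t=1:−1/144 = -1/288; (3j)²=1/99 [(3 3 4; -1 -2 3)], sign=+1
I_A²/I_B² = (1/154)/(1/99) = 9/14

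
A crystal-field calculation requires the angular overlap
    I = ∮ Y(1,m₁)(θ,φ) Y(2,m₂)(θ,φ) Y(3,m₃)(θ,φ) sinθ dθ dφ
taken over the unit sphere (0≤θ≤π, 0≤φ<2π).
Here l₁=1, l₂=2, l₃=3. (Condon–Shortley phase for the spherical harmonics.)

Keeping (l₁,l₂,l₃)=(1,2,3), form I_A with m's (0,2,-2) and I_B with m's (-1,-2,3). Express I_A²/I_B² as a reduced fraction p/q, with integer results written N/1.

Same 1,2,3: normalisation and zero-m 3j drop out of the ratio.
A: Δ: 0! 2! 4! / 7! → 1/105; sum: t=0:+1/24 = 1/24; 3j²(1 2 3; 0 2 -2) = Δ·Π!·Σ² = 1/21  (sign -1)
B: Δ: 0! 2! 4! / 7! → 1/105; sum: t=0:+1/48 = 1/48; 3j²(1 2 3; -1 -2 3) = Δ·Π!·Σ² = 1/7  (sign +1)
I_A²/I_B² = (1/21)/(1/7) = 1/3

1/3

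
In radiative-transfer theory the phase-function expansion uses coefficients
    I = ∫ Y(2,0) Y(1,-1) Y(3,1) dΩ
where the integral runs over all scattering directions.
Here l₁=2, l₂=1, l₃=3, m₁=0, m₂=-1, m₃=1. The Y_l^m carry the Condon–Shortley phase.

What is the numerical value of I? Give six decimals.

Checks pass: Σm=0; 6 even; l₃=3∈[1,3].
(2·2+1)(2·1+1)(2·3+1) = 105
Δ: 0! 4! 2! / 7! → 1/105
sum: t=0:+1/4 = 1/4
3j²(2 1 3; 0 0 0) = Δ·Π!·Σ² = 3/35  (sign -1)
sum: t=0:+1/8 = 1/8
3j²(2 1 3; 0 -1 1) = Δ·Π!·Σ² = 2/35  (sign +1)
combine: 4πI² = 105·3/35·2/35 = 18/35
take √, sign -1: I = -0.20230066

-0.202301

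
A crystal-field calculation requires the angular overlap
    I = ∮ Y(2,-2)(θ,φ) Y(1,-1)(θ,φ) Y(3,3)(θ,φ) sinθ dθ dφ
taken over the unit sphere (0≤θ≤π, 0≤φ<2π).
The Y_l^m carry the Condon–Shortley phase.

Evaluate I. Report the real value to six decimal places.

-0.319865

Checks pass: Σm=0; 6 even; l₃=3∈[1,3].
(2·2+1)(2·1+1)(2·3+1) = 105
Δ: 0! 4! 2! / 7! → 1/105
sum: t=0:+1/4 = 1/4
3j²(2 1 3; 0 0 0) = Δ·Π!·Σ² = 3/35  (sign -1)
sum: t=0:+1/48 = 1/48
3j²(2 1 3; -2 -1 3) = Δ·Π!·Σ² = 1/7  (sign +1)
combine: 4πI² = 105·3/35·1/7 = 9/7
take √, sign -1: I = -0.31986543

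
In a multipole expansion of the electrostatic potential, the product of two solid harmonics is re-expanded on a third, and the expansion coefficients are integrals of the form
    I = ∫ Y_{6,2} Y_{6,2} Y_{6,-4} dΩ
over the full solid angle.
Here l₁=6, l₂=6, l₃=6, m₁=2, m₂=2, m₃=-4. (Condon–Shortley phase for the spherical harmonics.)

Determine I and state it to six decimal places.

Rules hold: Σm=0, L=18 even, 0≤6≤12.
N = 13·13·13 = 2197
Δ = 6!·6!·6!/19! = 1/325909584
Racah Σ t=0..6: t=0:+1/373248000 t=1:−1/1728000 t=2:+1/110592 t=3:−1/46656 t=4:+1/110592 t=5:−1/1728000 t=6:+1/373248000 = -7/1555200
⇒ 3j(6 6 6; 0 0 0)² = 400/46189, sgn -1
Racah Σ t=2..4: t=2:+1/1658880 t=3:−1/518400 t=4:+1/1658880 = -1/1382400
⇒ 3j(6 6 6; 2 2 -4)² = 504/46189, sgn -1
4πI² = N·(3j₀)²·(3jₘ)² = 2620800/12623809
I = +1·√(0.207608/4π) = 0.12853364

0.128534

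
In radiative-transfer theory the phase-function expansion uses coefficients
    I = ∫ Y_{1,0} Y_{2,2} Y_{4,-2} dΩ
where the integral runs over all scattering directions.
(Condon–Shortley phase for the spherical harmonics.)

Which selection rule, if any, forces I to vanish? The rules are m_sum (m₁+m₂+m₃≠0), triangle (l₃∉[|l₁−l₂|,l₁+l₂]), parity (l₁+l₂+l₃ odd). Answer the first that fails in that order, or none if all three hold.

triangle

azimuthal sum: 0 + 2 − 2 = 0  ✓
1 ≤ 4 ≤ 3 (triangle on l)  ✗
L = 1 + 2 + 4 = 7 (odd)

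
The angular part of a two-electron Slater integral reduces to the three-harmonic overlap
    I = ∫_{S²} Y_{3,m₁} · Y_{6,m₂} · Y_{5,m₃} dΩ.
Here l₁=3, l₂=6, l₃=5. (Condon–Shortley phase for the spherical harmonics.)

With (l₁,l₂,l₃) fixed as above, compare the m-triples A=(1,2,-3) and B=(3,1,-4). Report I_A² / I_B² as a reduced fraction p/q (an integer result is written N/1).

49/12

l's match ⇒ only the (l;m) 3-j factors differ between A and B.
A: triangle coeff Δ(3,6,5) = 1/675675; Σ_t [0,2]: t=0:+1/1935360 t=1:−1/30240 t=2:+1/11520 = 1/18432; (3j)²=7/429 [(3 6 5; 1 2 -3)], sign=+1
B: triangle coeff Δ(3,6,5) = 1/675675; Σ_t [0,0]: t=0:+1/241920 = 1/241920; (3j)²=4/1001 [(3 6 5; 3 1 -4)], sign=-1
I_A²/I_B² = (7/429)/(4/1001) = 49/12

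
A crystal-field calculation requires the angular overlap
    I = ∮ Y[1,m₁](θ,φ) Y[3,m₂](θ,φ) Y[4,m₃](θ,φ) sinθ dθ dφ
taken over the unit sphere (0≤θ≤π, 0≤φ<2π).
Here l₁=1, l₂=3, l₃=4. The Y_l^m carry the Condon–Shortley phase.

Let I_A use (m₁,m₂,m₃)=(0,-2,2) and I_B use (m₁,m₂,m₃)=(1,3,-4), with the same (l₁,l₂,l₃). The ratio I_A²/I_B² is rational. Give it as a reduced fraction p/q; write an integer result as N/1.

Shared (l₁,l₂,l₃)=(1,3,4): N and (l;000)² cancel in I_A²/I_B².
A: Δ = 0!·2!·6!/9! = 1/252; Racah Σ t=0..0: t=0:+1/120 = 1/120; ⇒ 3j(1 3 4; 0 -2 2)² = 1/21, sgn +1
B: Δ = 0!·2!·6!/9! = 1/252; Racah Σ t=0..0: t=0:+1/1440 = 1/1440; ⇒ 3j(1 3 4; 1 3 -4)² = 1/9, sgn +1
I_A²/I_B² = (1/21)/(1/9) = 3/7

3/7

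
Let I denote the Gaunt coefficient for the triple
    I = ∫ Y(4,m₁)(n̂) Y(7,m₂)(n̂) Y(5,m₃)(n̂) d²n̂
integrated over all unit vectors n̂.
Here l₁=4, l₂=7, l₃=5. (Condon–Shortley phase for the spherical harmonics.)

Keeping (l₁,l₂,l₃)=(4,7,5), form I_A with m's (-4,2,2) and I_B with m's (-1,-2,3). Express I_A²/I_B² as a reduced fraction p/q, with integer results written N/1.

16464/26569

Same 4,7,5: normalisation and zero-m 3j drop out of the ratio.
A: Δ: 6! 2! 8! / 17! → 1/6126120; sum: t=6:+1/1036800 = 1/1036800; 3j²(4 7 5; -4 2 2) = Δ·Π!·Σ² = 98/12155  (sign -1)
B: Δ: 6! 2! 8! / 17! → 1/6126120; sum: t=3:−1/103680 t=4:+1/241920 t=5:−1/9676800 = -163/29030400; 3j²(4 7 5; -1 -2 3) = Δ·Π!·Σ² = 26569/2042040  (sign -1)
I_A²/I_B² = (98/12155)/(26569/2042040) = 16464/26569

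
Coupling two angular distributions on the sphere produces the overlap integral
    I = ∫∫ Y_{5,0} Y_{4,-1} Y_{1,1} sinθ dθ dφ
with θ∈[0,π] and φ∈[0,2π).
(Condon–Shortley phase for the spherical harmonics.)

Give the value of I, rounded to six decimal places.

Checks pass: Σm=0; 10 even; l₃=1∈[1,9].
(2·5+1)(2·4+1)(2·1+1) = 297
Δ: 8! 2! 0! / 11! → 1/495
sum: t=4:+1/576 = 1/576
3j²(5 4 1; 0 0 0) = Δ·Π!·Σ² = 5/99  (sign -1)
sum: t=3:−1/1440 = -1/1440
3j²(5 4 1; 0 -1 1) = Δ·Π!·Σ² = 2/99  (sign -1)
combine: 4πI² = 297·5/99·2/99 = 10/33
take √, sign +1: I = 0.15528807

0.155288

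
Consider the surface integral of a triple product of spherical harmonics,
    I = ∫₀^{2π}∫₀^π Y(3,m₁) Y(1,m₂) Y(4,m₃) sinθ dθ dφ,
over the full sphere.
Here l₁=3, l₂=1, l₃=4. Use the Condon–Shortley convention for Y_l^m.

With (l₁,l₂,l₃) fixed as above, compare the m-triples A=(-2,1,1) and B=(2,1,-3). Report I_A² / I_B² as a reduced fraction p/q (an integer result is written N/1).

1/7

l's match ⇒ only the (l;m) 3-j factors differ between A and B.
A: triangle coeff Δ(3,1,4) = 1/252; Σ_t [0,0]: t=0:+1/240 = 1/240; (3j)²=1/84 [(3 1 4; -2 1 1)], sign=-1
B: triangle coeff Δ(3,1,4) = 1/252; Σ_t [0,0]: t=0:+1/240 = 1/240; (3j)²=1/12 [(3 1 4; 2 1 -3)], sign=-1
I_A²/I_B² = (1/84)/(1/12) = 1/7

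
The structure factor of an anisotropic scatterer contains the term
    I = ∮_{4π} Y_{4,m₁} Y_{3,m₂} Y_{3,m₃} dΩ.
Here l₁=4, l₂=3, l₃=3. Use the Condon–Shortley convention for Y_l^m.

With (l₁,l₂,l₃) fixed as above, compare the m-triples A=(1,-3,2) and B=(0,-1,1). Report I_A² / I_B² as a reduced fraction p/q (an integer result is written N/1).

30/1

Same 4,3,3: normalisation and zero-m 3j drop out of the ratio.
A: Δ: 4! 4! 2! / 11! → 1/34650; sum: t=0:+1/288 = 1/288; 3j²(4 3 3; 1 -3 2) = Δ·Π!·Σ² = 5/231  (sign -1)
B: Δ: 4! 4! 2! / 11! → 1/34650; sum: t=0:+1/1152 t=1:−1/36 t=2:+1/32 = 5/1152; 3j²(4 3 3; 0 -1 1) = Δ·Π!·Σ² = 1/1386  (sign +1)
I_A²/I_B² = (5/231)/(1/1386) = 30/1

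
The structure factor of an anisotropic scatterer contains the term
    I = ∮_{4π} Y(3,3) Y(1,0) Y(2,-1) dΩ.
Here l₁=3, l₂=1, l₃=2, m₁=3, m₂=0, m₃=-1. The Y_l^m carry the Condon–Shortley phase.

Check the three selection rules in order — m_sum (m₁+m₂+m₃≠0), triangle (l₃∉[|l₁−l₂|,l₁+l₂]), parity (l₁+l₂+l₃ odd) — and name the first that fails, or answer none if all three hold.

m_sum

m₁+m₂+m₃ = 3 + 0 − 1 = 2  ✗
triangle: |3−1|=2 ≤ l₃=2 ≤ 3+1=4
parity: l₁+l₂+l₃ = 6 is even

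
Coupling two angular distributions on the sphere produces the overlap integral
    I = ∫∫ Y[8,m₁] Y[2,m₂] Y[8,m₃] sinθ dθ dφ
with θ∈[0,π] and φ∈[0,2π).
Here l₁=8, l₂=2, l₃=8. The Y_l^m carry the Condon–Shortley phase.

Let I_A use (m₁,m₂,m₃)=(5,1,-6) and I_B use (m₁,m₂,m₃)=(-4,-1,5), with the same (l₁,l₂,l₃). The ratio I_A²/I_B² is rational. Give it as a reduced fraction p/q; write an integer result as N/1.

847/702

l's match ⇒ only the (l;m) 3-j factors differ between A and B.
A: triangle coeff Δ(8,2,8) = 1/348840; Σ_t [1,2]: t=1:−1/1916006400 t=2:+1/12454041600 = -1/2264371200; (3j)²=847/38760 [(8 2 8; 5 1 -6)], sign=-1
B: triangle coeff Δ(8,2,8) = 1/348840; Σ_t [0,1]: t=0:+1/1916006400 t=1:−1/479001600 = -1/638668800; (3j)²=117/6460 [(8 2 8; -4 -1 5)], sign=+1
I_A²/I_B² = (847/38760)/(117/6460) = 847/702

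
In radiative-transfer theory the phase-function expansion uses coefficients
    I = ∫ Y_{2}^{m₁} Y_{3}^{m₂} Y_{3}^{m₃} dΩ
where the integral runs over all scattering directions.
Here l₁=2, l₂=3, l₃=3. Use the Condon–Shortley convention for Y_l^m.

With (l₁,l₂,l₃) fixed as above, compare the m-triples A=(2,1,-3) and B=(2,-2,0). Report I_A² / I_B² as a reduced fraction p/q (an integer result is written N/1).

l's match ⇒ only the (l;m) 3-j factors differ between A and B.
A: triangle coeff Δ(2,3,3) = 1/3780; Σ_t [0,0]: t=0:+1/96 = 1/96; (3j)²=1/42 [(2 3 3; 2 1 -3)], sign=+1
B: triangle coeff Δ(2,3,3) = 1/3780; Σ_t [0,0]: t=0:+1/24 = 1/24; (3j)²=1/21 [(2 3 3; 2 -2 0)], sign=-1
I_A²/I_B² = (1/42)/(1/21) = 1/2

1/2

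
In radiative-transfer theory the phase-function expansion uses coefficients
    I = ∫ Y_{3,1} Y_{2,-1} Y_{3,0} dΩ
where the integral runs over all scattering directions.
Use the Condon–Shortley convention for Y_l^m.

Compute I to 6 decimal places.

Rules hold: Σm=0, L=8 even, 1≤3≤5.
N = 7·5·7 = 245
Δ = 2!·4!·2!/9! = 1/3780
Racah Σ t=0..2: t=0:+1/24 t=1:−1/4 t=2:+1/24 = -1/6
⇒ 3j(3 2 3; 0 0 0)² = 4/105, sgn +1
Racah Σ t=0..1: t=0:+1/8 t=1:−1/12 = 1/24
⇒ 3j(3 2 3; 1 -1 0)² = 1/210, sgn -1
4πI² = N·(3j₀)²·(3jₘ)² = 2/45
I = -1·√(0.0444444/4π) = -0.05947080

-0.059471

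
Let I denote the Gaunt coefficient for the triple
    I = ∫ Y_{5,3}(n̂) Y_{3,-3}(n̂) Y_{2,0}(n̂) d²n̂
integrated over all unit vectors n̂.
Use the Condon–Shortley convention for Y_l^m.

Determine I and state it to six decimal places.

Rules hold: Σm=0, L=10 even, 2≤2≤8.
N = 11·7·5 = 385
Δ = 6!·4!·0!/11! = 1/2310
Racah Σ t=3..3: t=3:−1/144 = -1/144
⇒ 3j(5 3 2; 0 0 0)² = 10/231, sgn -1
Racah Σ t=0..0: t=0:+1/2880 = 1/2880
⇒ 3j(5 3 2; 3 -3 0)² = 2/165, sgn +1
4πI² = N·(3j₀)²·(3jₘ)² = 20/99
I = -1·√(0.20202/4π) = -0.12679218

-0.126792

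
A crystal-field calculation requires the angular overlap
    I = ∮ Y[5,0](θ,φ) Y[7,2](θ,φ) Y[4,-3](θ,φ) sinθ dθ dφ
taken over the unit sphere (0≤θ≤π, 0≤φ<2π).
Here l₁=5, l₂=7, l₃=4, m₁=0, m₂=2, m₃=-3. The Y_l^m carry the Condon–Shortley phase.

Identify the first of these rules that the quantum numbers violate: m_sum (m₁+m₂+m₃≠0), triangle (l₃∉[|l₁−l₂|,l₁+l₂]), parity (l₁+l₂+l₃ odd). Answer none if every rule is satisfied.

m_sum

Σmᵢ = -1  ✗
l₃∈[|l₁−l₂|,l₁+l₂]=[2,12], have l₃=4
Σlᵢ = 16 ⇒ even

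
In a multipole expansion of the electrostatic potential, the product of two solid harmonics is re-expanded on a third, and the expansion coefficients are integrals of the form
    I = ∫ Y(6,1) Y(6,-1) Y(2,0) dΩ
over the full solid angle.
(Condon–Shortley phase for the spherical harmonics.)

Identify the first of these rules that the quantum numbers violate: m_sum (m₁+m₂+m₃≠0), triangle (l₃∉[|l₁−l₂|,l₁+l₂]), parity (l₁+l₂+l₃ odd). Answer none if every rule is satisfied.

m₁+m₂+m₃ = 1 − 1 + 0 = 0  ✓
triangle: |6−6|=0 ≤ l₃=2 ≤ 6+6=12  ✓
parity: l₁+l₂+l₃ = 14 is even  ✓

none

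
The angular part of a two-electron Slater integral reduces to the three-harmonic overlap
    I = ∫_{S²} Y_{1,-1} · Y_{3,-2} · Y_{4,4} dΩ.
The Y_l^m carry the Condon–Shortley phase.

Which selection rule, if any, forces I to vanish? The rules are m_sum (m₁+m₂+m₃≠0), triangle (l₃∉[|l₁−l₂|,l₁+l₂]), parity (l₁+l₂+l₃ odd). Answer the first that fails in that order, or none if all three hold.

Σmᵢ = 1  ✗
l₃∈[|l₁−l₂|,l₁+l₂]=[2,4], have l₃=4
Σlᵢ = 8 ⇒ even

m_sum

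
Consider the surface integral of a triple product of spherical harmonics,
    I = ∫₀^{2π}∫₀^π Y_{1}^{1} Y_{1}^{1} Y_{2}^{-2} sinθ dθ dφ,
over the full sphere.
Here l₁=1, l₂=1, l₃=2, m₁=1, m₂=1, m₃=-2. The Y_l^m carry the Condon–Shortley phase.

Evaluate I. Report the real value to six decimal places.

0.309019

m-sum 0 ✓  L=4 even ✓  0≤2≤2 ✓
Π(2lᵢ+1) = 3×3×5 = 45
triangle coeff Δ(1,1,2) = 1/30
Σ_t [0,0]: t=0:+1/1 = 1/1
(3j)²=2/15 [(1 1 2; 0 0 0)], sign=+1
Σ_t [0,0]: t=0:+1/4 = 1/4
(3j)²=1/5 [(1 1 2; 1 1 -2)], sign=+1
⇒ 4πI² = 6/5
I = (+1)√(6/5/(4π)) = 0.30901936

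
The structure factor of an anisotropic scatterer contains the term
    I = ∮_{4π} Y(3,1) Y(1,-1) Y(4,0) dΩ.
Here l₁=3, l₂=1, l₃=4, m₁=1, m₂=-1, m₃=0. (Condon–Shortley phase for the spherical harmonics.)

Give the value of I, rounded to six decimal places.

0.150786

Rules hold: Σm=0, L=8 even, 2≤4≤4.
N = 7·3·9 = 189
Δ = 0!·6!·2!/9! = 1/252
Racah Σ t=0..0: t=0:+1/36 = 1/36
⇒ 3j(3 1 4; 0 0 0)² = 4/63, sgn +1
Racah Σ t=0..0: t=0:+1/96 = 1/96
⇒ 3j(3 1 4; 1 -1 0)² = 1/42, sgn +1
4πI² = N·(3j₀)²·(3jₘ)² = 2/7
I = +1·√(0.285714/4π) = 0.15078601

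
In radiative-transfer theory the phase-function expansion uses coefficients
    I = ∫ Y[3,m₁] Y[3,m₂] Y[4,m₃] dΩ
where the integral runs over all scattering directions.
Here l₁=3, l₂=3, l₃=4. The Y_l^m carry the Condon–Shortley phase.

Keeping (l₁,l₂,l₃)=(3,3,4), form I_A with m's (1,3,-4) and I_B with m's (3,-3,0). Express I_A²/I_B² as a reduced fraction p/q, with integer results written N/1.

14/3

Shared (l₁,l₂,l₃)=(3,3,4): N and (l;000)² cancel in I_A²/I_B².
A: Δ = 2!·4!·4!/11! = 1/34650; Racah Σ t=2..2: t=2:+1/1152 = 1/1152; ⇒ 3j(3 3 4; 1 3 -4)² = 1/33, sgn +1
B: Δ = 2!·4!·4!/11! = 1/34650; Racah Σ t=0..0: t=0:+1/1152 = 1/1152; ⇒ 3j(3 3 4; 3 -3 0)² = 1/154, sgn +1
I_A²/I_B² = (1/33)/(1/154) = 14/3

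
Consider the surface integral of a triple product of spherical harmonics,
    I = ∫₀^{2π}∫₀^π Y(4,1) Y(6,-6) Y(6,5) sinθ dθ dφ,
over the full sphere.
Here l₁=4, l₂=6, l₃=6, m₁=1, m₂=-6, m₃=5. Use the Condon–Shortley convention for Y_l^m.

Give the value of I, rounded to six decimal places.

-0.192803

m-sum 0 ✓  L=16 even ✓  2≤6≤10 ✓
Π(2lᵢ+1) = 9×13×13 = 1521
triangle coeff Δ(4,6,6) = 1/15315300
Σ_t [0,4]: t=0:+1/829440 t=1:−1/25920 t=2:+1/9216 t=3:−1/25920 t=4:+1/829440 = 7/207360
(3j)²=28/2431 [(4 6 6; 0 0 0)], sign=+1
Σ_t [0,0]: t=0:+1/5806080 = 1/5806080
(3j)²=165/6188 [(4 6 6; 1 -6 5)], sign=-1
⇒ 4πI² = 135/289
I = (-1)√(135/289/(4π)) = -0.19280266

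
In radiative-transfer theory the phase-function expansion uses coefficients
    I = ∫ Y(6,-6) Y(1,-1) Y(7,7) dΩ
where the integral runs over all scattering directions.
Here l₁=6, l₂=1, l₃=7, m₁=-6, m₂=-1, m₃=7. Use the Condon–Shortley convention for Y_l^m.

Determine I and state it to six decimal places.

m-sum 0 ✓  L=14 even ✓  5≤7≤7 ✓
Π(2lᵢ+1) = 13×3×15 = 585
triangle coeff Δ(6,1,7) = 1/1365
Σ_t [0,0]: t=0:+1/518400 = 1/518400
(3j)²=7/195 [(6 1 7; 0 0 0)], sign=-1
Σ_t [0,0]: t=0:+1/958003200 = 1/958003200
(3j)²=1/15 [(6 1 7; -6 -1 7)], sign=+1
⇒ 4πI² = 7/5
I = (-1)√(7/5/(4π)) = -0.33377906

-0.333779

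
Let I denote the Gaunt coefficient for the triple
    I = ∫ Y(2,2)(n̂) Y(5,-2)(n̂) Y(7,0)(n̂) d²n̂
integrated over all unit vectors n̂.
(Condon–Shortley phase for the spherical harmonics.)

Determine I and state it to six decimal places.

Rules hold: Σm=0, L=14 even, 3≤7≤7.
N = 5·11·15 = 825
Δ = 0!·4!·10!/15! = 1/15015
Racah Σ t=0..0: t=0:+1/57600 = 1/57600
⇒ 3j(2 5 7; 0 0 0)² = 21/715, sgn -1
Racah Σ t=0..0: t=0:+1/725760 = 1/725760
⇒ 3j(2 5 7; 2 -2 0)² = 1/429, sgn -1
4πI² = N·(3j₀)²·(3jₘ)² = 105/1859
I = +1·√(0.056482/4π) = 0.06704247

0.067042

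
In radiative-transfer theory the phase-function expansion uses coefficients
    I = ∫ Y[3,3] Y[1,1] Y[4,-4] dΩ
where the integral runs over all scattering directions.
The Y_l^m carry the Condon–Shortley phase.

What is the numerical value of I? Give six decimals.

Rules hold: Σm=0, L=8 even, 2≤4≤4.
N = 7·3·9 = 189
Δ = 0!·6!·2!/9! = 1/252
Racah Σ t=0..0: t=0:+1/36 = 1/36
⇒ 3j(3 1 4; 0 0 0)² = 4/63, sgn +1
Racah Σ t=0..0: t=0:+1/1440 = 1/1440
⇒ 3j(3 1 4; 3 1 -4)² = 1/9, sgn +1
4πI² = N·(3j₀)²·(3jₘ)² = 4/3
I = +1·√(1.33333/4π) = 0.32573501

0.325735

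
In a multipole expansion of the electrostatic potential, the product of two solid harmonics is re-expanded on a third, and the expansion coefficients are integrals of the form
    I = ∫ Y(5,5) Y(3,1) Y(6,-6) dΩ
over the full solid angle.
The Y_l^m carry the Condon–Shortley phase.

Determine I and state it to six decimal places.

Checks pass: Σm=0; 14 even; l₃=6∈[2,8].
(2·5+1)(2·3+1)(2·6+1) = 1001
Δ: 2! 8! 4! / 15! → 1/675675
sum: t=0:+1/8640 t=1:−1/2304 t=2:+1/8640 = -7/34560
3j²(5 3 6; 0 0 0) = Δ·Π!·Σ² = 7/429  (sign -1)
sum: t=0:+1/1935360 = 1/1935360
3j²(5 3 6; 5 1 -6) = Δ·Π!·Σ² = 3/91  (sign +1)
combine: 4πI² = 1001·7/429·3/91 = 7/13
take √, sign -1: I = -0.20700098

-0.207001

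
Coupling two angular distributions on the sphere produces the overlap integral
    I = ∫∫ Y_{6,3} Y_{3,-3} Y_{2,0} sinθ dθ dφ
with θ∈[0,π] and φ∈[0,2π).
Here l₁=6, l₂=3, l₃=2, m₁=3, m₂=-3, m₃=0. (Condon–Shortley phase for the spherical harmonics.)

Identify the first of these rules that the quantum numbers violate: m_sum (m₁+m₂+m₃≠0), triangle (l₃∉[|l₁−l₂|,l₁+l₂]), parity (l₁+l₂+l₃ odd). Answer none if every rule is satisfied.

triangle

azimuthal sum: 3 − 3 + 0 = 0  ✓
3 ≤ 2 ≤ 9 (triangle on l)  ✗
L = 6 + 3 + 2 = 11 (odd)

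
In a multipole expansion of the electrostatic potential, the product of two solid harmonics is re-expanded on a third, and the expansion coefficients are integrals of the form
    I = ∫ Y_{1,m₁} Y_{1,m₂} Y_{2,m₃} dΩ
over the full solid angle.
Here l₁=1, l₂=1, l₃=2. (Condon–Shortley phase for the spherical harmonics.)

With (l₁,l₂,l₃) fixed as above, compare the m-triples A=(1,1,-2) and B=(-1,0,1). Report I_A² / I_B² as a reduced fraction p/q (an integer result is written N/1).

2/1

l's match ⇒ only the (l;m) 3-j factors differ between A and B.
A: triangle coeff Δ(1,1,2) = 1/30; Σ_t [0,0]: t=0:+1/4 = 1/4; (3j)²=1/5 [(1 1 2; 1 1 -2)], sign=+1
B: triangle coeff Δ(1,1,2) = 1/30; Σ_t [0,0]: t=0:+1/2 = 1/2; (3j)²=1/10 [(1 1 2; -1 0 1)], sign=-1
I_A²/I_B² = (1/5)/(1/10) = 2/1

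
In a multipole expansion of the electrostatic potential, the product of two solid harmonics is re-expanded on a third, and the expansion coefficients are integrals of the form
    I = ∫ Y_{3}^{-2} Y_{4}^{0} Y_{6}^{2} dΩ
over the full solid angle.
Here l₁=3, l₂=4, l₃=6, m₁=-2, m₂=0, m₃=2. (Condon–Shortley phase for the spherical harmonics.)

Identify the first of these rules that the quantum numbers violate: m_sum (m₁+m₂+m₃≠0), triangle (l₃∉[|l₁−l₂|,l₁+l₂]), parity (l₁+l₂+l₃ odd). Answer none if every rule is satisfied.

parity

m₁+m₂+m₃ = -2 + 0 + 2 = 0  ✓
triangle: |3−4|=1 ≤ l₃=6 ≤ 3+4=7  ✓
parity: l₁+l₂+l₃ = 13 is odd  ✗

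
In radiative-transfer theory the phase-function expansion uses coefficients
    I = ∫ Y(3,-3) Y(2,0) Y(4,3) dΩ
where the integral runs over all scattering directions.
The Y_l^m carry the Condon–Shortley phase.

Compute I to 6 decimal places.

0.000000

Σlᵢ=9 odd — θ-integrand is odd under cosθ→−cosθ; I=0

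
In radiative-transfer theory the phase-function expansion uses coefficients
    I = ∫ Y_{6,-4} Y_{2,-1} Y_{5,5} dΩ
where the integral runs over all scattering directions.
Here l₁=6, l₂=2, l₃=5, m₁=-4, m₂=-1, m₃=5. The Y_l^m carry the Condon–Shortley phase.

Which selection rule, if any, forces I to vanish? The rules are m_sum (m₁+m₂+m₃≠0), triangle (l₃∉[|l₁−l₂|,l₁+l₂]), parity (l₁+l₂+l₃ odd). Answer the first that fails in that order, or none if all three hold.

Σmᵢ = 0  ✓
l₃∈[|l₁−l₂|,l₁+l₂]=[4,8], have l₃=5  ✓
Σlᵢ = 13 ⇒ odd  ✗

parity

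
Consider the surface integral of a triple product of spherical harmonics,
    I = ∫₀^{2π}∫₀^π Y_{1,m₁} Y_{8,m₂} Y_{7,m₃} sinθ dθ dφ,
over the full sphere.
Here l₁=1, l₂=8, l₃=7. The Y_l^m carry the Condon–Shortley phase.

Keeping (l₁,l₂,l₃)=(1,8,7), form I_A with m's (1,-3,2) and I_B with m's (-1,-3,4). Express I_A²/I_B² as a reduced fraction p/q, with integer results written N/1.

11/2

l's match ⇒ only the (l;m) 3-j factors differ between A and B.
A: triangle coeff Δ(1,8,7) = 1/2040; Σ_t [0,0]: t=0:+1/87091200 = 1/87091200; (3j)²=11/408 [(1 8 7; 1 -3 2)], sign=-1
B: triangle coeff Δ(1,8,7) = 1/2040; Σ_t [2,2]: t=2:+1/479001600 = 1/479001600; (3j)²=1/204 [(1 8 7; -1 -3 4)], sign=-1
I_A²/I_B² = (11/408)/(1/204) = 11/2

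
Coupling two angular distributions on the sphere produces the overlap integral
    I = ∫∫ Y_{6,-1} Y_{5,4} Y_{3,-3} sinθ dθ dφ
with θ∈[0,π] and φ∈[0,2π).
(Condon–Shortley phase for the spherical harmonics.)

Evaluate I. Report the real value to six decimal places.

0.072068

Checks pass: Σm=0; 14 even; l₃=3∈[1,11].
(2·6+1)(2·5+1)(2·3+1) = 1001
Δ: 8! 4! 2! / 15! → 1/675675
sum: t=3:−1/8640 t=4:+1/2304 t=5:−1/8640 = 7/34560
3j²(6 5 3; 0 0 0) = Δ·Π!·Σ² = 7/429  (sign -1)
sum: t=7:−1/241920 = -1/241920
3j²(6 5 3; -1 4 -3) = Δ·Π!·Σ² = 4/1001  (sign -1)
combine: 4πI² = 1001·7/429·4/1001 = 28/429
take √, sign +1: I = 0.07206849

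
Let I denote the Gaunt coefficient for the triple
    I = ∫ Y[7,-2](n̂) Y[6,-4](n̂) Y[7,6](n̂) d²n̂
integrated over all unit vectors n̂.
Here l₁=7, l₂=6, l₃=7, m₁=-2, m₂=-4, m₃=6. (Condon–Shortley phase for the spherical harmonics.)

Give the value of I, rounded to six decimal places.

Checks pass: Σm=0; 20 even; l₃=7∈[1,13].
(2·7+1)(2·6+1)(2·7+1) = 2925
Δ: 6! 8! 6! / 21! → 1/2444321880
sum: t=0:+1/2612736000 t=1:−1/20736000 t=2:+1/1658880 t=3:−1/746496 t=4:+1/1658880 t=5:−1/20736000 t=6:+1/2612736000 = -1/4354560
3j²(7 6 7; 0 0 0) = Δ·Π!·Σ² = 1000/138567  (sign +1)
sum: t=1:−1/580608000 t=2:+1/174182400 = 1/248832000
3j²(7 6 7; -2 -4 6) = Δ·Π!·Σ² = 21/1615  (sign -1)
combine: 4πI² = 2925·1000/138567·21/1615 = 315000/1147619
take √, sign -1: I = -0.14779219

-0.147792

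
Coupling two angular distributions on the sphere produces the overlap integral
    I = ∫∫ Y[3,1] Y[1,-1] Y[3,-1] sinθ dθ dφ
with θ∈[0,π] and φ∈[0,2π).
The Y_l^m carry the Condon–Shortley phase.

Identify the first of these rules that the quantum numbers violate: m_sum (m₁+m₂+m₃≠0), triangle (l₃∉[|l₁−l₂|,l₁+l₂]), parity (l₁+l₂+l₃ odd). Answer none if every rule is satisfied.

m₁+m₂+m₃ = 1 − 1 − 1 = -1  ✗
triangle: |3−1|=2 ≤ l₃=3 ≤ 3+1=4
parity: l₁+l₂+l₃ = 7 is odd

m_sum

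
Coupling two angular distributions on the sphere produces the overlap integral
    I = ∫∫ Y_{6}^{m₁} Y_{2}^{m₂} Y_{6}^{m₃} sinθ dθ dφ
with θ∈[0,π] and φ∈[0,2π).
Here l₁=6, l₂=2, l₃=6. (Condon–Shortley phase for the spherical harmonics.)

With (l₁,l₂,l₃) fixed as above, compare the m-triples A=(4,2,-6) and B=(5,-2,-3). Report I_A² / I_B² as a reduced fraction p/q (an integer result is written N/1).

Shared (l₁,l₂,l₃)=(6,2,6): N and (l;000)² cancel in I_A²/I_B².
A: Δ = 2!·10!·2!/15! = 1/90090; Racah Σ t=2..2: t=2:+1/14515200 = 1/14515200; ⇒ 3j(6 2 6; 4 2 -6)² = 2/455, sgn +1
B: Δ = 2!·10!·2!/15! = 1/90090; Racah Σ t=0..0: t=0:+1/1451520 = 1/1451520; ⇒ 3j(6 2 6; 5 -2 -3)² = 1/91, sgn -1
I_A²/I_B² = (2/455)/(1/91) = 2/5

2/5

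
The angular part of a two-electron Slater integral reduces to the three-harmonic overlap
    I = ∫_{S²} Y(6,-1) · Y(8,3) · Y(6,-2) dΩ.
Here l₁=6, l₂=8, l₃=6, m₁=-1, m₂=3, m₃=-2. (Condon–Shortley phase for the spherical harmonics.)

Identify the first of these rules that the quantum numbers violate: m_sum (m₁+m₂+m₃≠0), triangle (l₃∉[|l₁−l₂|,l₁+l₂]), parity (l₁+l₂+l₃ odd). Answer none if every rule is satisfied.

m₁+m₂+m₃ = -1 + 3 − 2 = 0  ✓
triangle: |6−8|=2 ≤ l₃=6 ≤ 6+8=14  ✓
parity: l₁+l₂+l₃ = 20 is even  ✓

none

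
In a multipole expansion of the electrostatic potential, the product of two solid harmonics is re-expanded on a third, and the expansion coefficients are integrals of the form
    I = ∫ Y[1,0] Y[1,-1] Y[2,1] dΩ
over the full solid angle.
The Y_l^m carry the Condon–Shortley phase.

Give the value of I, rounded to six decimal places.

Rules hold: Σm=0, L=4 even, 0≤2≤2.
N = 3·3·5 = 45
Δ = 0!·2!·2!/5! = 1/30
Racah Σ t=0..0: t=0:+1/1 = 1/1
⇒ 3j(1 1 2; 0 0 0)² = 2/15, sgn +1
Racah Σ t=0..0: t=0:+1/2 = 1/2
⇒ 3j(1 1 2; 0 -1 1)² = 1/10, sgn -1
4πI² = N·(3j₀)²·(3jₘ)² = 3/5
I = -1·√(0.6/4π) = -0.21850969

-0.218510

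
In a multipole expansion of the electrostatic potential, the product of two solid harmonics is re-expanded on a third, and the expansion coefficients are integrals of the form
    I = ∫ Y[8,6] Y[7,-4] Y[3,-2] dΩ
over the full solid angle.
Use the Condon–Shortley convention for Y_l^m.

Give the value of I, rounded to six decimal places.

0.146812

m-sum 0 ✓  L=18 even ✓  1≤3≤15 ✓
Π(2lᵢ+1) = 17×15×7 = 1785
triangle coeff Δ(8,7,3) = 1/5290740
Σ_t [5,7]: t=5:−1/7257600 t=6:+1/2073600 t=7:−1/7257600 = 1/4838400
(3j)²=252/20995 [(8 7 3; 0 0 0)], sign=-1
Σ_t [1,2]: t=1:−1/479001600 t=2:+1/174182400 = 1/273715200
(3j)²=49/3876 [(8 7 3; 6 -4 -2)], sign=-1
⇒ 4πI² = 21609/79781
I = (+1)√(21609/79781/(4π)) = 0.14681238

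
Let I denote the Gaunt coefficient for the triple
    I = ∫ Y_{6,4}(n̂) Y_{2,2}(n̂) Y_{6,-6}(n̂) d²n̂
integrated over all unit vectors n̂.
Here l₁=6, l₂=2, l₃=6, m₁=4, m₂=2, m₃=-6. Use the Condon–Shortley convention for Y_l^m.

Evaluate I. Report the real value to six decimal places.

-0.076075

Rules hold: Σm=0, L=14 even, 4≤6≤8.
N = 13·5·13 = 845
Δ = 2!·10!·2!/15! = 1/90090
Racah Σ t=0..2: t=0:+1/69120 t=1:−1/14400 t=2:+1/69120 = -7/172800
⇒ 3j(6 2 6; 0 0 0)² = 14/715, sgn -1
Racah Σ t=2..2: t=2:+1/14515200 = 1/14515200
⇒ 3j(6 2 6; 4 2 -6)² = 2/455, sgn +1
4πI² = N·(3j₀)²·(3jₘ)² = 4/55
I = -1·√(0.0727273/4π) = -0.07607531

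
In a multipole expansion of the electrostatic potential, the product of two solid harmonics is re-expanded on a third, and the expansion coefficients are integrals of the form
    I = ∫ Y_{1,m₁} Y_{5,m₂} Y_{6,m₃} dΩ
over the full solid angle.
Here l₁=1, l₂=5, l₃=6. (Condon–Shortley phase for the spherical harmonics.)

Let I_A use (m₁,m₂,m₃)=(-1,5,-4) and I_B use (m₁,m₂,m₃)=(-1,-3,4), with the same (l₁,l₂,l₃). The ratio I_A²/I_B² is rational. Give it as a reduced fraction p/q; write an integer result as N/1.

Shared (l₁,l₂,l₃)=(1,5,6): N and (l;000)² cancel in I_A²/I_B².
A: Δ = 0!·2!·10!/13! = 1/858; Racah Σ t=0..0: t=0:+1/7257600 = 1/7257600; ⇒ 3j(1 5 6; -1 5 -4)² = 1/858, sgn +1
B: Δ = 0!·2!·10!/13! = 1/858; Racah Σ t=0..0: t=0:+1/161280 = 1/161280; ⇒ 3j(1 5 6; -1 -3 4)² = 15/286, sgn +1
I_A²/I_B² = (1/858)/(15/286) = 1/45

1/45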